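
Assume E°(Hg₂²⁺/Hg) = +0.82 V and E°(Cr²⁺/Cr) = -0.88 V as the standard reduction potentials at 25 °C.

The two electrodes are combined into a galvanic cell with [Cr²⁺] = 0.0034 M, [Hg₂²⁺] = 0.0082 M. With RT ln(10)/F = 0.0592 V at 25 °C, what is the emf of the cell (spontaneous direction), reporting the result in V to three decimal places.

Hg₂²⁺/Hg is the cathode (higher E°), Cr²⁺/Cr the anode: E°cell = +0.82 − (-0.88) = +1.70 V, n = 2.
Overall: Hg₂²⁺(aq) + Cr(s) → 2 Hg(l) + Cr²⁺(aq)
Q = [Cr²⁺] / ([Hg₂²⁺]); log Q = -0.382.
E = E° − (0.0592/n) log Q = +1.70 − (0.0592/2)(-0.382) = +1.711 V.

+1.711 V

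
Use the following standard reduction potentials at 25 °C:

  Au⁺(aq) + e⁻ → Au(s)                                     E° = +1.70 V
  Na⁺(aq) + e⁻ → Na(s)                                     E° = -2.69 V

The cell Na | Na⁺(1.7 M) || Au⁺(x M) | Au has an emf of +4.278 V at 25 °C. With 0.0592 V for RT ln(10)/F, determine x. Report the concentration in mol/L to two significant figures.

Au⁺/Au is the cathode, Na⁺/Na the anode: E°cell = +4.39 V, n = 1.
Overall reaction: Au⁺(aq) + Na(s) → Au(s) + Na⁺(aq); Q = [Na⁺]^1/[Au⁺]^1.
From E = E° − (0.0592/n) log Q: log Q = (E° − E)·n/0.0592 = (+4.39 − (+4.278))·1/0.0592 = 1.8919.
So 1·log[Au⁺] = 1·log(1.7) − log Q = 0.2304 − (1.8919) = -1.6615; [Au⁺] = 10^(-1.6615) ≈ 0.022 M.

0.022 M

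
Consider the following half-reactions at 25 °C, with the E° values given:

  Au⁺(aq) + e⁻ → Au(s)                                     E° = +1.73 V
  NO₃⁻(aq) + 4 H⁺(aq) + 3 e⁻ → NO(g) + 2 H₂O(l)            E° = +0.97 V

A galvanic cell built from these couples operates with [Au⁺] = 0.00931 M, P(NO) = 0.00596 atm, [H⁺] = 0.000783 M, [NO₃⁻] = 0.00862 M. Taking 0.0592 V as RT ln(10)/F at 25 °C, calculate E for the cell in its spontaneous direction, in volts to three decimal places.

Au⁺/Au is the cathode (higher E°), NO₃⁻/NO the anode: E°cell = +1.73 − (+0.97) = +0.76 V, n = 3.
Overall: 3 Au⁺(aq) + NO(g) + 2 H₂O(l) → 3 Au(s) + NO₃⁻(aq) + 4 H⁺(aq)
Q = [NO₃⁻]·[H⁺]^4 / ([Au⁺]^3·P(NO)); log Q = -6.172.
E = E° − (0.0592/n) log Q = +0.76 − (0.0592/3)(-6.172) = +0.882 V.

+0.882 V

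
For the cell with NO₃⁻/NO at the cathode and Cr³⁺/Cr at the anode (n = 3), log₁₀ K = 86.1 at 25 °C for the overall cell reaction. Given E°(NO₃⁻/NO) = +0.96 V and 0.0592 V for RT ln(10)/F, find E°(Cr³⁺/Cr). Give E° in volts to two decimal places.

-0.74 V

E°cell = (0.0592/n)·log K = (0.0592/3)(86.1) = +1.699 V.
Since NO₃⁻/NO is the cathode and Cr³⁺/Cr the anode, E°cell = E°(NO₃⁻/NO) − E°(Cr³⁺/Cr).
So E°(Cr³⁺/Cr) = E°(NO₃⁻/NO) − E°cell = (+0.96) − (+1.699) = -0.74 V.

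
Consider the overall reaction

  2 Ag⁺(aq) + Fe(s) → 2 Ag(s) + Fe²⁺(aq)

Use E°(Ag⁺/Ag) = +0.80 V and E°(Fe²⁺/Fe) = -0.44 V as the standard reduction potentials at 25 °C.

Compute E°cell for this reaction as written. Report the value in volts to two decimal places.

The Ag⁺/Ag couple has the higher reduction potential, so it is the cathode; Fe²⁺/Fe is oxidised at the anode.
E°cell = E°(cathode) − E°(anode) = (+0.80) − (-0.44) = +1.24 V.

+1.24 V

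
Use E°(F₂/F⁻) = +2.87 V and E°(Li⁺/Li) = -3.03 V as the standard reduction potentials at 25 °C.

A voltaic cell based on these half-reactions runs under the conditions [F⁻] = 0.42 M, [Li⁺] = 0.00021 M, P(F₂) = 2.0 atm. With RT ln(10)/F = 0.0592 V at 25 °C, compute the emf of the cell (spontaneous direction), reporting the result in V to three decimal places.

+6.149 V

F₂/F⁻ is the cathode (higher E°), Li⁺/Li the anode: E°cell = +2.87 − (-3.03) = +5.90 V, n = 2.
Overall: F₂(g) + 2 Li(s) → 2 F⁻(aq) + 2 Li⁺(aq)
Q = [F⁻]^2·[Li⁺]^2 / (P(F₂)); log Q = -8.410.
E = E° − (0.0592/n) log Q = +5.90 − (0.0592/2)(-8.410) = +6.149 V.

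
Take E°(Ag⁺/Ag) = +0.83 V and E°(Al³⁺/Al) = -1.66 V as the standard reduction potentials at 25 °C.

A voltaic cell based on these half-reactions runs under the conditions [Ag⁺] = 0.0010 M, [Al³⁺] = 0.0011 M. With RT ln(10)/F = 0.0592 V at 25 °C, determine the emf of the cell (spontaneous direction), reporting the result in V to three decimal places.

Ag⁺/Ag is the cathode (higher E°), Al³⁺/Al the anode: E°cell = +0.83 − (-1.66) = +2.49 V, n = 3.
Overall: 3 Ag⁺(aq) + Al(s) → 3 Ag(s) + Al³⁺(aq)
Q = [Al³⁺] / ([Ag⁺]^3); log Q = 6.041.
E = E° − (0.0592/n) log Q = +2.49 − (0.0592/3)(6.041) = +2.371 V.

+2.371 V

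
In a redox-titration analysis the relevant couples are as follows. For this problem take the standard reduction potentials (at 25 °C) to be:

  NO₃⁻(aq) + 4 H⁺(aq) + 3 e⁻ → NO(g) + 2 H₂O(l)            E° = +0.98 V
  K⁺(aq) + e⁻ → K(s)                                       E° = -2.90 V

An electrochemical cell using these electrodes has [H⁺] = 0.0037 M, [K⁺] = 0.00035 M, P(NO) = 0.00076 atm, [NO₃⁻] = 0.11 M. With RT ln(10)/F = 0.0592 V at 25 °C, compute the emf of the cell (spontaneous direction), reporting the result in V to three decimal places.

+3.935 V

NO₃⁻/NO is the cathode (higher E°), K⁺/K the anode: E°cell = +0.98 − (-2.90) = +3.88 V, n = 3.
Overall: NO₃⁻(aq) + 4 H⁺(aq) + 3 K(s) → NO(g) + 2 H₂O(l) + 3 K⁺(aq)
Q = P(NO)·[K⁺]^3 / ([NO₃⁻]·[H⁺]^4); log Q = -2.801.
E = E° − (0.0592/n) log Q = +3.88 − (0.0592/3)(-2.801) = +3.935 V.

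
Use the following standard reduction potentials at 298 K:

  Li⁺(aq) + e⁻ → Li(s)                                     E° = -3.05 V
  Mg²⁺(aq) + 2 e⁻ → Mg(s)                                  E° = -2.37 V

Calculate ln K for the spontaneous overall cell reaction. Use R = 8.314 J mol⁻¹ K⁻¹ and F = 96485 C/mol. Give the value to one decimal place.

Cathode: Mg²⁺/Mg; anode: Li⁺/Li. E°cell = (-2.37) − (-3.05) = +0.68 V, with n = 2.
ΔG° = −nFE° = −RT ln K, so ln K = nFE°/(RT) = (2)(96485)(+0.68) / ((8.314)(298)) = 52.963.

53.0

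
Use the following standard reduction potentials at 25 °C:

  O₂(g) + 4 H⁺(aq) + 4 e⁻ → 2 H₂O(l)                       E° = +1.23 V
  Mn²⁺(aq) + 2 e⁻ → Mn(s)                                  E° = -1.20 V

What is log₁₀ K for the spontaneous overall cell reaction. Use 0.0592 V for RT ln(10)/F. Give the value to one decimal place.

Cathode: O₂/H₂O; anode: Mn²⁺/Mn. E°cell = +2.43 V, n = 4.
log K = nE°cell / 0.0592 = (4)(+2.43) / 0.0592 = 164.2.

164.2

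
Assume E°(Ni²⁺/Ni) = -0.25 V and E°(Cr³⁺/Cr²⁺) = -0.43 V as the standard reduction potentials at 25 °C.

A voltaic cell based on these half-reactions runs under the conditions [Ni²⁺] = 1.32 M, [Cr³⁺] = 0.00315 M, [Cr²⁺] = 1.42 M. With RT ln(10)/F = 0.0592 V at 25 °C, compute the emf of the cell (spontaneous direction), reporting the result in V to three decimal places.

+0.341 V

Ni²⁺/Ni is the cathode (higher E°), Cr³⁺/Cr²⁺ the anode: E°cell = -0.25 − (-0.43) = +0.18 V, n = 2.
Overall: Ni²⁺(aq) + 2 Cr²⁺(aq) → Ni(s) + 2 Cr³⁺(aq)
Q = [Cr³⁺]^2 / ([Ni²⁺]·[Cr²⁺]^2); log Q = -5.429.
E = E° − (0.0592/n) log Q = +0.18 − (0.0592/2)(-5.429) = +0.341 V.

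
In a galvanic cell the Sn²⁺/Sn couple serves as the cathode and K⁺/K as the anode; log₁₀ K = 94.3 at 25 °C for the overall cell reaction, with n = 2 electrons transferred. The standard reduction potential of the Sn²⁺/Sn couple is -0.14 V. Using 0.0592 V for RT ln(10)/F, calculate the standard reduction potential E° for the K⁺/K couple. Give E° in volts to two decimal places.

-2.93 V

E°cell = (0.0592/n)·log K = (0.0592/2)(94.3) = +2.791 V.
Since Sn²⁺/Sn is the cathode and K⁺/K the anode, E°cell = E°(Sn²⁺/Sn) − E°(K⁺/K).
So E°(K⁺/K) = E°(Sn²⁺/Sn) − E°cell = (-0.14) − (+2.791) = -2.93 V.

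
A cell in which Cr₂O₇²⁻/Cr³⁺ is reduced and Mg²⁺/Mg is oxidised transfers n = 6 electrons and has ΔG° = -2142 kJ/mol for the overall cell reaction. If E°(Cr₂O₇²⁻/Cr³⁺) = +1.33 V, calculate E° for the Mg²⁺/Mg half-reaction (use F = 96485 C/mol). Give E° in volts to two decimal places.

E°cell = −ΔG°/(nF) = −(-2142×10³)/((6)(96485)) = +3.700 V.
Since Cr₂O₇²⁻/Cr³⁺ is the cathode and Mg²⁺/Mg the anode, E°cell = E°(Cr₂O₇²⁻/Cr³⁺) − E°(Mg²⁺/Mg).
So E°(Mg²⁺/Mg) = E°(Cr₂O₇²⁻/Cr³⁺) − E°cell = (+1.33) − (+3.700) = -2.37 V.

-2.37 V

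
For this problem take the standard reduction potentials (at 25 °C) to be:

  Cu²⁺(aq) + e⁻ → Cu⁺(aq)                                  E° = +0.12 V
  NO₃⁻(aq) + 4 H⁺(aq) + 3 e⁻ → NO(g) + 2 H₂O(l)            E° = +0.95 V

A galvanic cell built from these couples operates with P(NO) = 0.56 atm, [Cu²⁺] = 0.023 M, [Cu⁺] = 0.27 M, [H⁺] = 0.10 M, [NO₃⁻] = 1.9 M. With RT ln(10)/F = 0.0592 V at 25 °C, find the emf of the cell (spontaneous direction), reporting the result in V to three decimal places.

NO₃⁻/NO is the cathode (higher E°), Cu²⁺/Cu⁺ the anode: E°cell = +0.95 − (+0.12) = +0.83 V, n = 3.
Overall: NO₃⁻(aq) + 4 H⁺(aq) + 3 Cu⁺(aq) → NO(g) + 2 H₂O(l) + 3 Cu²⁺(aq)
Q = P(NO)·[Cu²⁺]^3 / ([NO₃⁻]·[H⁺]^4·[Cu⁺]^3); log Q = 0.261.
E = E° − (0.0592/n) log Q = +0.83 − (0.0592/3)(0.261) = +0.825 V.

+0.825 V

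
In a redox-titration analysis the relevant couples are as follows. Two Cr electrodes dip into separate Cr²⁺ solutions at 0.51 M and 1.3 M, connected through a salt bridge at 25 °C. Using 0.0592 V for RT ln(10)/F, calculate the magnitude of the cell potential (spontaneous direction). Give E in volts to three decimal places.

For a concentration cell E°cell = 0. The 1.3 M side is the cathode (reduction is favoured where [Cr²⁺] is higher).
With n = 2, E = −(0.0592/2) log([Cr²⁺]ₐₙ/[Cr²⁺]꜀ₐₜ) = −(0.0592/2) log(0.51/1.3) = −(0.0592/2)(-0.406) = +0.012 V.

+0.012 V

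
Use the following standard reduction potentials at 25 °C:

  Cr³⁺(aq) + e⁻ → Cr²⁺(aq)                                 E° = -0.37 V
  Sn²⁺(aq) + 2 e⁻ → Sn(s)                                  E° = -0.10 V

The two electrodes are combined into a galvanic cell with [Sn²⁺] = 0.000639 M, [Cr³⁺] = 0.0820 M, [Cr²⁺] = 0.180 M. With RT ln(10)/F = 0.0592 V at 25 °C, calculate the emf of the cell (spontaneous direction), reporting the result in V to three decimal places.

Sn²⁺/Sn is the cathode (higher E°), Cr³⁺/Cr²⁺ the anode: E°cell = -0.10 − (-0.37) = +0.27 V, n = 2.
Overall: Sn²⁺(aq) + 2 Cr²⁺(aq) → Sn(s) + 2 Cr³⁺(aq)
Q = [Cr³⁺]^2 / ([Sn²⁺]·[Cr²⁺]^2); log Q = 2.512.
E = E° − (0.0592/n) log Q = +0.27 − (0.0592/2)(2.512) = +0.196 V.

+0.196 V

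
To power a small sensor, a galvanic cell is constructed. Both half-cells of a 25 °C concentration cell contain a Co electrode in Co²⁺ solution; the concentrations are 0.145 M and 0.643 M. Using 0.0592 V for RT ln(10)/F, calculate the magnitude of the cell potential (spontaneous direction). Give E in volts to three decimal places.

For a concentration cell E°cell = 0. The 0.643 M side is the cathode (reduction is favoured where [Co²⁺] is higher).
With n = 2, E = −(0.0592/2) log([Co²⁺]ₐₙ/[Co²⁺]꜀ₐₜ) = −(0.0592/2) log(0.145/0.643) = −(0.0592/2)(-0.647) = +0.019 V.

+0.019 V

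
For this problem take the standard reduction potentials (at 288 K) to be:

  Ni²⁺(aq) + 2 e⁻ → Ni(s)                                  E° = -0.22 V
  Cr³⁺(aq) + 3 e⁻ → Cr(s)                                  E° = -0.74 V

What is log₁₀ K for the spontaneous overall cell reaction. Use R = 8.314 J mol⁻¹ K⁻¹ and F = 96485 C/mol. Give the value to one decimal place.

54.6

Cathode: Ni²⁺/Ni; anode: Cr³⁺/Cr. E°cell = (-0.22) − (-0.74) = +0.52 V, with n = 6.
ΔG° = −nFE° = −RT ln K, so ln K = nFE°/(RT) = (6)(96485)(+0.52) / ((8.314)(288)) = 125.722.
log₁₀ K = 125.722 / ln 10 = 54.6.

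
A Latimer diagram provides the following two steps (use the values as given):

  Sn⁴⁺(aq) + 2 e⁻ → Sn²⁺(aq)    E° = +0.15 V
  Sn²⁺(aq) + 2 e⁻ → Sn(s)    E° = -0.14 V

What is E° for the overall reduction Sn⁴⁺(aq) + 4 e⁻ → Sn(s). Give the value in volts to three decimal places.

Standard free energies of sequential steps add: ΔG°₃ = ΔG°₁ + ΔG°₂, so n₃E°₃ = n₁E°₁ + n₂E°₂.
E°₃ = (2×+0.15 + 2×-0.14) / 4 = (+0.020) / 4 = +0.005 V.

+0.005 V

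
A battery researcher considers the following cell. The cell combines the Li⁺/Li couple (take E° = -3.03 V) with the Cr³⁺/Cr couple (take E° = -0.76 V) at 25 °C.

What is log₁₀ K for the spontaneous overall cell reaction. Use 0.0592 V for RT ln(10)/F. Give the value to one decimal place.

Cathode: Cr³⁺/Cr; anode: Li⁺/Li. E°cell = +2.27 V, n = 3.
log K = nE°cell / 0.0592 = (3)(+2.27) / 0.0592 = 115.0.

115.0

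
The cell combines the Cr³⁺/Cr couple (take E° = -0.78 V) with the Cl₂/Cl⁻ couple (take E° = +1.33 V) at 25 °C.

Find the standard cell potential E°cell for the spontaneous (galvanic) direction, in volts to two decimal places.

The Cl₂/Cl⁻ couple has the higher reduction potential, so it is the cathode; Cr³⁺/Cr is oxidised at the anode.
E°cell = E°(cathode) − E°(anode) = (+1.33) − (-0.78) = +2.11 V.
Since E°cell > 0, the reaction is spontaneous under standard conditions.

+2.11 V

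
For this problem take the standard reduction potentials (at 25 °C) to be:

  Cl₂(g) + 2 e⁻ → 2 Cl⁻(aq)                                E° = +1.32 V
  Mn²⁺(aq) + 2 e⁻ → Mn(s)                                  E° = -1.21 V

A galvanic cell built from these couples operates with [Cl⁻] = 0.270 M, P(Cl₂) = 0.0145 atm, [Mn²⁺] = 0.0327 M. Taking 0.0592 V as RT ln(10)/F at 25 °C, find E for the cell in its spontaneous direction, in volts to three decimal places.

Cl₂/Cl⁻ is the cathode (higher E°), Mn²⁺/Mn the anode: E°cell = +1.32 − (-1.21) = +2.53 V, n = 2.
Overall: Cl₂(g) + Mn(s) → 2 Cl⁻(aq) + Mn²⁺(aq)
Q = [Cl⁻]^2·[Mn²⁺] / (P(Cl₂)); log Q = -0.784.
E = E° − (0.0592/n) log Q = +2.53 − (0.0592/2)(-0.784) = +2.553 V.

+2.553 V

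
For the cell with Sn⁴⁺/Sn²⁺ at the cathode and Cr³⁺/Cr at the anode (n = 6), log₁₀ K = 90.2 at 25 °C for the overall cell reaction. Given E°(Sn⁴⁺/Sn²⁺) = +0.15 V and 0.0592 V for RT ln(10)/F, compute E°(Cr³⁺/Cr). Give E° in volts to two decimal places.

E°cell = (0.0592/n)·log K = (0.0592/6)(90.2) = +0.890 V.
Since Sn⁴⁺/Sn²⁺ is the cathode and Cr³⁺/Cr the anode, E°cell = E°(Sn⁴⁺/Sn²⁺) − E°(Cr³⁺/Cr).
So E°(Cr³⁺/Cr) = E°(Sn⁴⁺/Sn²⁺) − E°cell = (+0.15) − (+0.890) = -0.74 V.

-0.74 V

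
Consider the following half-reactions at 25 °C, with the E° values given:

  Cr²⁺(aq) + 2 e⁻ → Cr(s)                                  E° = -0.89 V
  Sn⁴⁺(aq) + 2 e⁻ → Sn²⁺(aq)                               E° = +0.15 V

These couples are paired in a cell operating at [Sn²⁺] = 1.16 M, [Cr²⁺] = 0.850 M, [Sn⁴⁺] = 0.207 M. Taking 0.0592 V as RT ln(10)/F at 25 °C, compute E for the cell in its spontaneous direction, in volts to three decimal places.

+1.020 V

Sn⁴⁺/Sn²⁺ is the cathode (higher E°), Cr²⁺/Cr the anode: E°cell = +0.15 − (-0.89) = +1.04 V, n = 2.
Overall: Sn⁴⁺(aq) + Cr(s) → Sn²⁺(aq) + Cr²⁺(aq)
Q = [Sn²⁺]·[Cr²⁺] / ([Sn⁴⁺]); log Q = 0.678.
E = E° − (0.0592/n) log Q = +1.04 − (0.0592/2)(0.678) = +1.020 V.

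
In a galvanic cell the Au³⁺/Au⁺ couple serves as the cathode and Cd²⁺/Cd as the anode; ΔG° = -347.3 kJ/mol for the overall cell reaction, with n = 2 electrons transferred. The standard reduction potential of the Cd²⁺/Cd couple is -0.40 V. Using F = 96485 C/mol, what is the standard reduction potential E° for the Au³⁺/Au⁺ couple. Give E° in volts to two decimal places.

+1.40 V

E°cell = −ΔG°/(nF) = −(-347.3×10³)/((2)(96485)) = +1.800 V.
Since Au³⁺/Au⁺ is the cathode and Cd²⁺/Cd the anode, E°cell = E°(Au³⁺/Au⁺) − E°(Cd²⁺/Cd).
So E°(Au³⁺/Au⁺) = E°cell + E°(Cd²⁺/Cd) = +1.800 + (-0.40) = +1.40 V.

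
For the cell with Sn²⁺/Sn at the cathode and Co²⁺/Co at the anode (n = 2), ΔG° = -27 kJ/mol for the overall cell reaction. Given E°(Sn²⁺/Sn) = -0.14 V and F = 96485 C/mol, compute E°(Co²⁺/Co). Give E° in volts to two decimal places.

E°cell = −ΔG°/(nF) = −(-27×10³)/((2)(96485)) = +0.140 V.
Since Sn²⁺/Sn is the cathode and Co²⁺/Co the anode, E°cell = E°(Sn²⁺/Sn) − E°(Co²⁺/Co).
So E°(Co²⁺/Co) = E°(Sn²⁺/Sn) − E°cell = (-0.14) − (+0.140) = -0.28 V.

-0.28 V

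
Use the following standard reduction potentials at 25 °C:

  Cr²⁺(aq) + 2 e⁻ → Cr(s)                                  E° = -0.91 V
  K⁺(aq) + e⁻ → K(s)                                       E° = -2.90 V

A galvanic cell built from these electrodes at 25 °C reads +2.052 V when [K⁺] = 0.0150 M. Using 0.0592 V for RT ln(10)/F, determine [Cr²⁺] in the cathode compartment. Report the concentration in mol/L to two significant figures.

Cr²⁺/Cr is the cathode, K⁺/K the anode: E°cell = +1.99 V, n = 2.
Overall reaction: Cr²⁺(aq) + 2 K(s) → Cr(s) + 2 K⁺(aq); Q = [K⁺]^2/[Cr²⁺]^1.
From E = E° − (0.0592/n) log Q: log Q = (E° − E)·n/0.0592 = (+1.99 − (+2.052))·2/0.0592 = -2.0946.
So 1·log[Cr²⁺] = 2·log(0.015) − log Q = -3.6478 − (-2.0946) = -1.5532; [Cr²⁺] = 10^(-1.5532) ≈ 0.028 M.

0.028 M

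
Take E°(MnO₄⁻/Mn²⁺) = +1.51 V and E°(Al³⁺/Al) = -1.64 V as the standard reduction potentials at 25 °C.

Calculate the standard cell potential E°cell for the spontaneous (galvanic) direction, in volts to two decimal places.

+3.15 V

The MnO₄⁻/Mn²⁺ couple has the higher reduction potential, so it is the cathode; Al³⁺/Al is oxidised at the anode.
E°cell = E°(cathode) − E°(anode) = (+1.51) − (-1.64) = +3.15 V.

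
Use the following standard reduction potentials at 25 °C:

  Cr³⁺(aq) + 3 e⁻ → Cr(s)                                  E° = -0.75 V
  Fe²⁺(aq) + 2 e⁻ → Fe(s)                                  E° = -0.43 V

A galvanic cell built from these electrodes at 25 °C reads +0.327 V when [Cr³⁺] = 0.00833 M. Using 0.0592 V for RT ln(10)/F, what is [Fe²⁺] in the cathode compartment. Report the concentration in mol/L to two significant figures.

Fe²⁺/Fe is the cathode, Cr³⁺/Cr the anode: E°cell = +0.32 V, n = 6.
Overall reaction: 3 Fe²⁺(aq) + 2 Cr(s) → 3 Fe(s) + 2 Cr³⁺(aq); Q = [Cr³⁺]^2/[Fe²⁺]^3.
From E = E° − (0.0592/n) log Q: log Q = (E° − E)·n/0.0592 = (+0.32 − (+0.327))·6/0.0592 = -0.7095.
So 3·log[Fe²⁺] = 2·log(0.00833) − log Q = -4.1587 − (-0.7095) = -3.4492; log[Fe²⁺] = -3.4492 / 3 = -1.1497; [Fe²⁺] = 10^(-1.1497) ≈ 0.071 M.

0.071 M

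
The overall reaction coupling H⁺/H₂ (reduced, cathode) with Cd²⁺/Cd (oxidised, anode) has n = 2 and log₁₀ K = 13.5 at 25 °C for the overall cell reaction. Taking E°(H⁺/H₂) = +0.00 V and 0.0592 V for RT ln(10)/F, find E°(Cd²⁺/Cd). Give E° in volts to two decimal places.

-0.40 V

E°cell = (0.0592/n)·log K = (0.0592/2)(13.5) = +0.400 V.
Since H⁺/H₂ is the cathode and Cd²⁺/Cd the anode, E°cell = E°(H⁺/H₂) − E°(Cd²⁺/Cd).
So E°(Cd²⁺/Cd) = E°(H⁺/H₂) − E°cell = (+0.00) − (+0.400) = -0.40 V.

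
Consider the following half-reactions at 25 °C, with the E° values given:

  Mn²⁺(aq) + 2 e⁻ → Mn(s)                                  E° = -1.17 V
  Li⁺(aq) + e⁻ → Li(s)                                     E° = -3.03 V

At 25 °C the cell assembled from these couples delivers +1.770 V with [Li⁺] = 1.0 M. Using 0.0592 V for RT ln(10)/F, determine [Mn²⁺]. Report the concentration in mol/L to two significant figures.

0.00091 M

Mn²⁺/Mn is the cathode, Li⁺/Li the anode: E°cell = +1.86 V, n = 2.
Overall reaction: Mn²⁺(aq) + 2 Li(s) → Mn(s) + 2 Li⁺(aq); Q = [Li⁺]^2/[Mn²⁺]^1.
From E = E° − (0.0592/n) log Q: log Q = (E° − E)·n/0.0592 = (+1.86 − (+1.770))·2/0.0592 = 3.0405.
So 1·log[Mn²⁺] = 2·log(1) − log Q = 0.0000 − (3.0405) = -3.0405; [Mn²⁺] = 10^(-3.0405) ≈ 0.00091 M.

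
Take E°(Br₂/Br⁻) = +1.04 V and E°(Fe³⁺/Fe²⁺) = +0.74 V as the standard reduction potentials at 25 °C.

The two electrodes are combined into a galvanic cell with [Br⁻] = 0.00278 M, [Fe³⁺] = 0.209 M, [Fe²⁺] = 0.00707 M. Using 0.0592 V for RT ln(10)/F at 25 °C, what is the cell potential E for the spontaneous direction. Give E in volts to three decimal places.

Br₂/Br⁻ is the cathode (higher E°), Fe³⁺/Fe²⁺ the anode: E°cell = +1.04 − (+0.74) = +0.30 V, n = 2.
Overall: Br₂(l) + 2 Fe²⁺(aq) → 2 Br⁻(aq) + 2 Fe³⁺(aq)
Q = [Br⁻]^2·[Fe³⁺]^2 / ([Fe²⁺]^2); log Q = -2.170.
E = E° − (0.0592/n) log Q = +0.30 − (0.0592/2)(-2.170) = +0.364 V.

+0.364 V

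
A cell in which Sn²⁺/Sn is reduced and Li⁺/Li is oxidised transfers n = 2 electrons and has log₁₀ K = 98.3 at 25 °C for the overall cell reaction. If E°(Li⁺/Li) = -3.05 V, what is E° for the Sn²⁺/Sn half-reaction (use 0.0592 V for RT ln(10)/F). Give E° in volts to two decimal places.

E°cell = (0.0592/n)·log K = (0.0592/2)(98.3) = +2.910 V.
Since Sn²⁺/Sn is the cathode and Li⁺/Li the anode, E°cell = E°(Sn²⁺/Sn) − E°(Li⁺/Li).
So E°(Sn²⁺/Sn) = E°cell + E°(Li⁺/Li) = +2.910 + (-3.05) = -0.14 V.

-0.14 V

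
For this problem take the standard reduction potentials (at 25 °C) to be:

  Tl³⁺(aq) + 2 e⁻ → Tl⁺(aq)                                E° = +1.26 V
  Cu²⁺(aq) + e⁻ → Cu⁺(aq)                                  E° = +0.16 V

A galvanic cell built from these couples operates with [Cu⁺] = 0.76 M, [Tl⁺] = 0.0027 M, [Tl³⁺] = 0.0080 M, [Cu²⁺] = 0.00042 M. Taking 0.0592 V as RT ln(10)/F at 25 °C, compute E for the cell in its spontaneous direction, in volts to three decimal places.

+1.307 V

Tl³⁺/Tl⁺ is the cathode (higher E°), Cu²⁺/Cu⁺ the anode: E°cell = +1.26 − (+0.16) = +1.10 V, n = 2.
Overall: Tl³⁺(aq) + 2 Cu⁺(aq) → Tl⁺(aq) + 2 Cu²⁺(aq)
Q = [Tl⁺]·[Cu²⁺]^2 / ([Tl³⁺]·[Cu⁺]^2); log Q = -6.987.
E = E° − (0.0592/n) log Q = +1.10 − (0.0592/2)(-6.987) = +1.307 V.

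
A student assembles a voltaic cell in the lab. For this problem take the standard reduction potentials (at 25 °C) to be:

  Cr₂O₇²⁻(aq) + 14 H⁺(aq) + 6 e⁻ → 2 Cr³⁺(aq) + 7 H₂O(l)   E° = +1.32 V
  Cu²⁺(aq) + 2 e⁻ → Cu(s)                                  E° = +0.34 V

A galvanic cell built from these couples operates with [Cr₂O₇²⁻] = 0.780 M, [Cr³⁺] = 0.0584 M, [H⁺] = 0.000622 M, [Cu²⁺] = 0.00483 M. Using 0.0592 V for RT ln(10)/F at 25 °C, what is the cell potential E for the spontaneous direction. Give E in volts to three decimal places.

Cr₂O₇²⁻/Cr³⁺ is the cathode (higher E°), Cu²⁺/Cu the anode: E°cell = +1.32 − (+0.34) = +0.98 V, n = 6.
Overall: Cr₂O₇²⁻(aq) + 14 H⁺(aq) + 3 Cu(s) → 2 Cr³⁺(aq) + 7 H₂O(l) + 3 Cu²⁺(aq)
Q = [Cr³⁺]^2·[Cu²⁺]^3 / ([Cr₂O₇²⁻]·[H⁺]^14); log Q = 35.580.
E = E° − (0.0592/n) log Q = +0.98 − (0.0592/6)(35.580) = +0.629 V.

+0.629 V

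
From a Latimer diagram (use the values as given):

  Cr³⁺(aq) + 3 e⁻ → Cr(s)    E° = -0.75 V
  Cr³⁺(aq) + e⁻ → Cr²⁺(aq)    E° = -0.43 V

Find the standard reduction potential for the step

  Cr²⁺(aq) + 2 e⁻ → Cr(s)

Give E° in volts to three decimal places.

Sequential free energies add, so n₃E°₃ = n₁E°₁ + n₂E°₂.
With n₃ = 3, and the known step contributing 1×(-0.43) V, the unknown satisfies 2·E° = 3×(-0.75) − 1×(-0.43) = -1.820.
E° = -1.820 / 2 = -0.910 V.

-0.910 V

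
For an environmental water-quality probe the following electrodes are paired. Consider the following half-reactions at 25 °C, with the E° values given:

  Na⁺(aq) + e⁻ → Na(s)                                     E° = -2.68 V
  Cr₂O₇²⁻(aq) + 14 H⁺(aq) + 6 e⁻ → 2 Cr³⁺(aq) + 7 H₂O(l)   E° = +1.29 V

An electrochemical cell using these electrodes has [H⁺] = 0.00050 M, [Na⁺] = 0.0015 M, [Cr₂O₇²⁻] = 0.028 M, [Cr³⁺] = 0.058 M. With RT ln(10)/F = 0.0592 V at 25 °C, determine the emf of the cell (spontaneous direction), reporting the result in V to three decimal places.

+3.690 V

Cr₂O₇²⁻/Cr³⁺ is the cathode (higher E°), Na⁺/Na the anode: E°cell = +1.29 − (-2.68) = +3.97 V, n = 6.
Overall: Cr₂O₇²⁻(aq) + 14 H⁺(aq) + 6 Na(s) → 2 Cr³⁺(aq) + 7 H₂O(l) + 6 Na⁺(aq)
Q = [Cr³⁺]^2·[Na⁺]^6 / ([Cr₂O₇²⁻]·[H⁺]^14); log Q = 28.351.
E = E° − (0.0592/n) log Q = +3.97 − (0.0592/6)(28.351) = +3.690 V.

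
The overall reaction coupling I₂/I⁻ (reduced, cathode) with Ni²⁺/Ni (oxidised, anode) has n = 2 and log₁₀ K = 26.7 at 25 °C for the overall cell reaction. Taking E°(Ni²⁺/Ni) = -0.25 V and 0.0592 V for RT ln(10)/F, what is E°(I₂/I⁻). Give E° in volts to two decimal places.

+0.54 V

E°cell = (0.0592/n)·log K = (0.0592/2)(26.7) = +0.790 V.
Since I₂/I⁻ is the cathode and Ni²⁺/Ni the anode, E°cell = E°(I₂/I⁻) − E°(Ni²⁺/Ni).
So E°(I₂/I⁻) = E°cell + E°(Ni²⁺/Ni) = +0.790 + (-0.25) = +0.54 V.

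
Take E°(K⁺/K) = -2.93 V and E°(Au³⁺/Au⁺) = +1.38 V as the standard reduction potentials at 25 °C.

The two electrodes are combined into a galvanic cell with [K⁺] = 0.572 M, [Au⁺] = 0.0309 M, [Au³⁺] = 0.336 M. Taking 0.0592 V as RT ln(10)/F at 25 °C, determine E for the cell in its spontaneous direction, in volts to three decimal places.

+4.355 V

Au³⁺/Au⁺ is the cathode (higher E°), K⁺/K the anode: E°cell = +1.38 − (-2.93) = +4.31 V, n = 2.
Overall: Au³⁺(aq) + 2 K(s) → Au⁺(aq) + 2 K⁺(aq)
Q = [Au⁺]·[K⁺]^2 / ([Au³⁺]); log Q = -1.522.
E = E° − (0.0592/n) log Q = +4.31 − (0.0592/2)(-1.522) = +4.355 V.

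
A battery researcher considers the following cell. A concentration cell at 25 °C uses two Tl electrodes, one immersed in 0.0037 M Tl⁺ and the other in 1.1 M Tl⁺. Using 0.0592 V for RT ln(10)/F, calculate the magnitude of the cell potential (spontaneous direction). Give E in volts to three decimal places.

For a concentration cell E°cell = 0. The 1.1 M side is the cathode (reduction is favoured where [Tl⁺] is higher).
With n = 1, E = −(0.0592/1) log([Tl⁺]ₐₙ/[Tl⁺]꜀ₐₜ) = −(0.0592/1) log(0.0037/1.1) = −(0.0592/1)(-2.473) = +0.146 V.

+0.146 V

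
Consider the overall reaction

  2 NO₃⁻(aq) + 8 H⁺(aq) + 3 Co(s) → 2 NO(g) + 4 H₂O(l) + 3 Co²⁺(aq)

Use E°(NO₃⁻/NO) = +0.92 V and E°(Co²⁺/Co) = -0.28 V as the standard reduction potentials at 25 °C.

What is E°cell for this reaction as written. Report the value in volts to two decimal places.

The NO₃⁻/NO couple has the higher reduction potential, so it is the cathode; Co²⁺/Co is oxidised at the anode.
E°cell = E°(cathode) − E°(anode) = (+0.92) − (-0.28) = +1.20 V.
Since E°cell > 0, the reaction is spontaneous under standard conditions.

+1.20 V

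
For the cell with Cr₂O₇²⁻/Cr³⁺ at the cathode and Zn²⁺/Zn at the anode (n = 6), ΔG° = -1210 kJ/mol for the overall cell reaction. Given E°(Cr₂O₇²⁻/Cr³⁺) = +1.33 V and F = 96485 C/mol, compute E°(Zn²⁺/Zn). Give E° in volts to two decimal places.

E°cell = −ΔG°/(nF) = −(-1210×10³)/((6)(96485)) = +2.090 V.
Since Cr₂O₇²⁻/Cr³⁺ is the cathode and Zn²⁺/Zn the anode, E°cell = E°(Cr₂O₇²⁻/Cr³⁺) − E°(Zn²⁺/Zn).
So E°(Zn²⁺/Zn) = E°(Cr₂O₇²⁻/Cr³⁺) − E°cell = (+1.33) − (+2.090) = -0.76 V.

-0.76 V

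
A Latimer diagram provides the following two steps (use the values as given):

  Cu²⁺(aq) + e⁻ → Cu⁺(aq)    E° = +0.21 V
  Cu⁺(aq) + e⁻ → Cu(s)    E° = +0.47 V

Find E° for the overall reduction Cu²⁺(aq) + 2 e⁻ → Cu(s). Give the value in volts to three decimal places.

Since ΔG° = −nFE° is additive over sequential reductions, n₃E°₃ = n₁E°₁ + n₂E°₂.
E°₃ = (1×+0.21 + 1×+0.47) / 2 = (+0.680) / 2 = +0.340 V.

+0.340 V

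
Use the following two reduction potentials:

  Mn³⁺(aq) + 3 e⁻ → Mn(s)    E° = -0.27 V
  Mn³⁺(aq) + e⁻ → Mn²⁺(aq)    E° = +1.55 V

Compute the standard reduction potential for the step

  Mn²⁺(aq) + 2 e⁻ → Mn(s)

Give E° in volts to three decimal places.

Sequential free energies add, so n₃E°₃ = n₁E°₁ + n₂E°₂.
With n₃ = 3, and the known step contributing 1×(+1.55) V, the unknown satisfies 2·E° = 3×(-0.27) − 1×(+1.55) = -2.360.
E° = -2.360 / 2 = -1.180 V.

-1.180 V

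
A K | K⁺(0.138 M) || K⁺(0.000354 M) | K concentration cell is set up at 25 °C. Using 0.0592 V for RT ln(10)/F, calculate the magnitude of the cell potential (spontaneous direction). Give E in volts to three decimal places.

For a concentration cell E°cell = 0. The 0.138 M side is the cathode (reduction is favoured where [K⁺] is higher).
With n = 1, E = −(0.0592/1) log([K⁺]ₐₙ/[K⁺]꜀ₐₜ) = −(0.0592/1) log(0.000354/0.138) = −(0.0592/1)(-2.591) = +0.153 V.

+0.153 V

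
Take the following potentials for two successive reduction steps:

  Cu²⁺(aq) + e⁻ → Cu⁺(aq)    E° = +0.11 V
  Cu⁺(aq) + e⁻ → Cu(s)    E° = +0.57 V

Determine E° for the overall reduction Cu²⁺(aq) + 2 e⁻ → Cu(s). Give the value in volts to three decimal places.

+0.340 V

Adding the free-energy changes (−nFE°) of the two steps gives −n₃FE°₃ = −n₁FE°₁ − n₂FE°₂.
E°₃ = (1×+0.11 + 1×+0.57) / 2 = (+0.680) / 2 = +0.340 V.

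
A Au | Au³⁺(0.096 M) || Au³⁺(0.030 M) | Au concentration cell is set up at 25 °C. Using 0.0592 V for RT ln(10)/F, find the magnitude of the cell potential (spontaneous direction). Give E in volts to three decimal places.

+0.010 V

For a concentration cell E°cell = 0. The 0.096 M side is the cathode (reduction is favoured where [Au³⁺] is higher).
With n = 3, E = −(0.0592/3) log([Au³⁺]ₐₙ/[Au³⁺]꜀ₐₜ) = −(0.0592/3) log(0.03/0.096) = −(0.0592/3)(-0.505) = +0.010 V.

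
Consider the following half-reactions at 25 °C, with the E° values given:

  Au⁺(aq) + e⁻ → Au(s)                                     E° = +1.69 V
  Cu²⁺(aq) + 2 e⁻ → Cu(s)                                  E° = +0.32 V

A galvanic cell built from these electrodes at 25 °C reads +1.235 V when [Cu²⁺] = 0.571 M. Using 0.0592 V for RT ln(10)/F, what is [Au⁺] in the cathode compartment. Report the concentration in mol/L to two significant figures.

0.0040 M

Au⁺/Au is the cathode, Cu²⁺/Cu the anode: E°cell = +1.37 V, n = 2.
Overall reaction: 2 Au⁺(aq) + Cu(s) → 2 Au(s) + Cu²⁺(aq); Q = [Cu²⁺]^1/[Au⁺]^2.
From E = E° − (0.0592/n) log Q: log Q = (E° − E)·n/0.0592 = (+1.37 − (+1.235))·2/0.0592 = 4.5608.
So 2·log[Au⁺] = 1·log(0.571) − log Q = -0.2434 − (4.5608) = -4.8042; log[Au⁺] = -4.8042 / 2 = -2.4021; [Au⁺] = 10^(-2.4021) ≈ 0.0040 M.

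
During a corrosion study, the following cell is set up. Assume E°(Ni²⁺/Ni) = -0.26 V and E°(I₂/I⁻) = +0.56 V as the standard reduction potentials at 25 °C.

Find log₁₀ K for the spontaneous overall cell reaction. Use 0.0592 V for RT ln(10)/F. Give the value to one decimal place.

27.7

Cathode: I₂/I⁻; anode: Ni²⁺/Ni. E°cell = +0.82 V, n = 2.
log K = nE°cell / 0.0592 = (2)(+0.82) / 0.0592 = 27.7.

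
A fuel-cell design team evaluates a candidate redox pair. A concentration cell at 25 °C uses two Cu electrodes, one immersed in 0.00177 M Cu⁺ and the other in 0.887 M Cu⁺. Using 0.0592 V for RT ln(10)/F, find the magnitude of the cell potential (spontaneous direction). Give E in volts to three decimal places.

+0.160 V

For a concentration cell E°cell = 0. The 0.887 M side is the cathode (reduction is favoured where [Cu⁺] is higher).
With n = 1, E = −(0.0592/1) log([Cu⁺]ₐₙ/[Cu⁺]꜀ₐₜ) = −(0.0592/1) log(0.00177/0.887) = −(0.0592/1)(-2.700) = +0.160 V.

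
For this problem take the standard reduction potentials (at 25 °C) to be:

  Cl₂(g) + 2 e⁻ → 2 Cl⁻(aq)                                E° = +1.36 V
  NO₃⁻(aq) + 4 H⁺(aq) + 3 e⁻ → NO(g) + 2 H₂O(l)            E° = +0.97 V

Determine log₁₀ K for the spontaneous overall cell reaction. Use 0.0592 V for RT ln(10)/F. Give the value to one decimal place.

39.5

Cathode: Cl₂/Cl⁻; anode: NO₃⁻/NO. E°cell = +0.39 V, n = 6.
log K = nE°cell / 0.0592 = (6)(+0.39) / 0.0592 = 39.5.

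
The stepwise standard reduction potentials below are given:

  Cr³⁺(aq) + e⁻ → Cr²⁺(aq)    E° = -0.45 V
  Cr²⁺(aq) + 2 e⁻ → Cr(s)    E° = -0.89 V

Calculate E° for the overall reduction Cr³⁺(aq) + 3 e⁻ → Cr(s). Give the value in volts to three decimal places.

Since ΔG° = −nFE° is additive over sequential reductions, n₃E°₃ = n₁E°₁ + n₂E°₂.
E°₃ = (1×-0.45 + 2×-0.89) / 3 = (-2.230) / 3 = -0.743 V.

-0.743 V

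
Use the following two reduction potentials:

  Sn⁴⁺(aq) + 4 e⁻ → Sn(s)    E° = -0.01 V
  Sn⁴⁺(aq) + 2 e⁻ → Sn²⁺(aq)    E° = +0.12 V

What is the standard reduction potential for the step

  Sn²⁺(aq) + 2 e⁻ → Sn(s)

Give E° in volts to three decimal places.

Sequential free energies add, so n₃E°₃ = n₁E°₁ + n₂E°₂.
With n₃ = 4, and the known step contributing 2×(+0.12) V, the unknown satisfies 2·E° = 4×(-0.01) − 2×(+0.12) = -0.280.
E° = -0.280 / 2 = -0.140 V.

-0.140 V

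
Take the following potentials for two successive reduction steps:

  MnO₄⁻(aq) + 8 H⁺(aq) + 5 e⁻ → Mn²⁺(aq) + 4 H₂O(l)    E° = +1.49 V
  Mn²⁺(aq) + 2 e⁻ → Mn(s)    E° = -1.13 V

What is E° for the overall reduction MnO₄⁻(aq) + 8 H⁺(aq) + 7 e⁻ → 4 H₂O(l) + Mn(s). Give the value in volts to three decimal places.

Standard free energies of sequential steps add: ΔG°₃ = ΔG°₁ + ΔG°₂, so n₃E°₃ = n₁E°₁ + n₂E°₂.
E°₃ = (5×+1.49 + 2×-1.13) / 7 = (+5.190) / 7 = +0.741 V.

+0.741 V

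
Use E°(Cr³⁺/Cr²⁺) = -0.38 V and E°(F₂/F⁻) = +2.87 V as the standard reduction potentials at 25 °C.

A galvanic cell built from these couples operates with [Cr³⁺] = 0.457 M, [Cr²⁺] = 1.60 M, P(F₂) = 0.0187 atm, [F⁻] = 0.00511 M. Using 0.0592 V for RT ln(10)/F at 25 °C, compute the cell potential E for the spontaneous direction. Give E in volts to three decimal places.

+3.367 V

F₂/F⁻ is the cathode (higher E°), Cr³⁺/Cr²⁺ the anode: E°cell = +2.87 − (-0.38) = +3.25 V, n = 2.
Overall: F₂(g) + 2 Cr²⁺(aq) → 2 F⁻(aq) + 2 Cr³⁺(aq)
Q = [F⁻]^2·[Cr³⁺]^2 / (P(F₂)·[Cr²⁺]^2); log Q = -3.943.
E = E° − (0.0592/n) log Q = +3.25 − (0.0592/2)(-3.943) = +3.367 V.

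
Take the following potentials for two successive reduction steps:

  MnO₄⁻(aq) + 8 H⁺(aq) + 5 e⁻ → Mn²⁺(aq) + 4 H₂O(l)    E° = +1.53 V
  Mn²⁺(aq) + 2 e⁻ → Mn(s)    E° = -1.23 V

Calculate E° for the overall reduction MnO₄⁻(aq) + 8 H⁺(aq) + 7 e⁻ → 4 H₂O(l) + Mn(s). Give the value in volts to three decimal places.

Since ΔG° = −nFE° is additive over sequential reductions, n₃E°₃ = n₁E°₁ + n₂E°₂.
E°₃ = (5×+1.53 + 2×-1.23) / 7 = (+5.190) / 7 = +0.741 V.
E° values themselves are not directly additive — weighting by electron count is essential.

+0.741 V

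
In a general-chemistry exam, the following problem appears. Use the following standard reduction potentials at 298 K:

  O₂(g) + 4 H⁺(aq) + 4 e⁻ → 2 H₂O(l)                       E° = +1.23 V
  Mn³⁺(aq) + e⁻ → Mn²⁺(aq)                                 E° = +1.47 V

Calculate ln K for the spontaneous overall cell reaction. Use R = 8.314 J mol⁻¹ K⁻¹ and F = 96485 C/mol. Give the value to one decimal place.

37.4

Cathode: Mn³⁺/Mn²⁺; anode: O₂/H₂O. E°cell = (+1.47) − (+1.23) = +0.24 V, with n = 4.
ΔG° = −nFE° = −RT ln K, so ln K = nFE°/(RT) = (4)(96485)(+0.24) / ((8.314)(298)) = 37.386.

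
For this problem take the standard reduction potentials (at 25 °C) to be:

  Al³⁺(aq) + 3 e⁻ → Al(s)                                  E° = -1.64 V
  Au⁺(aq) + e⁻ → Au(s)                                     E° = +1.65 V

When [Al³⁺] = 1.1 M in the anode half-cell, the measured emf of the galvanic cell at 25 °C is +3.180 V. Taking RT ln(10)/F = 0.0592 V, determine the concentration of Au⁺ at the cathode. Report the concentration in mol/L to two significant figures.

0.014 M

Au⁺/Au is the cathode, Al³⁺/Al the anode: E°cell = +3.29 V, n = 3.
Overall reaction: 3 Au⁺(aq) + Al(s) → 3 Au(s) + Al³⁺(aq); Q = [Al³⁺]^1/[Au⁺]^3.
From E = E° − (0.0592/n) log Q: log Q = (E° − E)·n/0.0592 = (+3.29 − (+3.180))·3/0.0592 = 5.5743.
So 3·log[Au⁺] = 1·log(1.1) − log Q = 0.0414 − (5.5743) = -5.5329; log[Au⁺] = -5.5329 / 3 = -1.8443; [Au⁺] = 10^(-1.8443) ≈ 0.014 M.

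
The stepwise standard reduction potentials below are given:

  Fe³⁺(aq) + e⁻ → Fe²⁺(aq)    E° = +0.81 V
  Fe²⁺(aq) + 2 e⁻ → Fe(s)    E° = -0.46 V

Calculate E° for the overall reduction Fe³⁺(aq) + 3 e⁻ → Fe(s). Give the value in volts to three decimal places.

-0.037 V

Standard free energies of sequential steps add: ΔG°₃ = ΔG°₁ + ΔG°₂, so n₃E°₃ = n₁E°₁ + n₂E°₂.
E°₃ = (1×+0.81 + 2×-0.46) / 3 = (-0.110) / 3 = -0.037 V.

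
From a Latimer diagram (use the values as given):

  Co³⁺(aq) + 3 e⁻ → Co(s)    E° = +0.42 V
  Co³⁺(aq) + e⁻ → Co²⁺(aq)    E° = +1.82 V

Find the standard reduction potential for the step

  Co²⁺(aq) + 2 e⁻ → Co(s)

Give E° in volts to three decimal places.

Sequential free energies add, so n₃E°₃ = n₁E°₁ + n₂E°₂.
With n₃ = 3, and the known step contributing 1×(+1.82) V, the unknown satisfies 2·E° = 3×(+0.42) − 1×(+1.82) = -0.560.
E° = -0.560 / 2 = -0.280 V.

-0.280 V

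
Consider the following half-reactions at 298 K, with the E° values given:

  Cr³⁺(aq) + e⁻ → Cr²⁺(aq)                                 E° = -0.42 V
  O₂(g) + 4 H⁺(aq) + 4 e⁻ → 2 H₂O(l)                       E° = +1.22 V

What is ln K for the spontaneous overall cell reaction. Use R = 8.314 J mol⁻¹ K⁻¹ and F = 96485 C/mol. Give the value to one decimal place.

Cathode: O₂/H₂O; anode: Cr³⁺/Cr²⁺. E°cell = (+1.22) − (-0.42) = +1.64 V, with n = 4.
ΔG° = −nFE° = −RT ln K, so ln K = nFE°/(RT) = (4)(96485)(+1.64) / ((8.314)(298)) = 255.468.

255.5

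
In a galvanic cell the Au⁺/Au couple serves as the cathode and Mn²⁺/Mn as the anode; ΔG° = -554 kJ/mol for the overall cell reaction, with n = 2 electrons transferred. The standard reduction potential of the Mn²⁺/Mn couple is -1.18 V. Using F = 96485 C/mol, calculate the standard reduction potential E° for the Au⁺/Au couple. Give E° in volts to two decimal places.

+1.69 V

E°cell = −ΔG°/(nF) = −(-554×10³)/((2)(96485)) = +2.871 V.
Since Au⁺/Au is the cathode and Mn²⁺/Mn the anode, E°cell = E°(Au⁺/Au) − E°(Mn²⁺/Mn).
So E°(Au⁺/Au) = E°cell + E°(Mn²⁺/Mn) = +2.871 + (-1.18) = +1.69 V.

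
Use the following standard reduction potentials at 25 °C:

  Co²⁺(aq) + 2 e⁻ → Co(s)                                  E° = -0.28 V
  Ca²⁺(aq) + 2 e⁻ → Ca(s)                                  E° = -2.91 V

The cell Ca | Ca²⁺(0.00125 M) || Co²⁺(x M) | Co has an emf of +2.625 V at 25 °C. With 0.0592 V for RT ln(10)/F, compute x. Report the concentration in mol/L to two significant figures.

Co²⁺/Co is the cathode, Ca²⁺/Ca the anode: E°cell = +2.63 V, n = 2.
Overall reaction: Co²⁺(aq) + Ca(s) → Co(s) + Ca²⁺(aq); Q = [Ca²⁺]^1/[Co²⁺]^1.
From E = E° − (0.0592/n) log Q: log Q = (E° − E)·n/0.0592 = (+2.63 − (+2.625))·2/0.0592 = 0.1689.
So 1·log[Co²⁺] = 1·log(0.00125) − log Q = -2.9031 − (0.1689) = -3.0720; [Co²⁺] = 10^(-3.0720) ≈ 0.00085 M.

0.00085 M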